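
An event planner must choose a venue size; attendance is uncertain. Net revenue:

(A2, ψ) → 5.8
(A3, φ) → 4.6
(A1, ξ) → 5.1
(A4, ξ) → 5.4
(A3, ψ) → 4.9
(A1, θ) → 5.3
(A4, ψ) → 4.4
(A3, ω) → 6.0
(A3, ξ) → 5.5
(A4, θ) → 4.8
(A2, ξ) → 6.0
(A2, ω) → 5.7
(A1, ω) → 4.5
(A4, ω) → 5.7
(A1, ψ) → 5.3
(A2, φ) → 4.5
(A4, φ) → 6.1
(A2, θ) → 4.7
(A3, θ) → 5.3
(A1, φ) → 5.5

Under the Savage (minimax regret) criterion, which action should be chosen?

A4

Column bests: θ=5.3, φ=6.1, ψ=5.8, ω=6.0, ξ=6.0.
A1 regrets: 0.0, 0.6, 0.5, 1.5, 0.9 → max 1.5
A2 regrets: 0.6, 1.6, 0.0, 0.3, 0.0 → max 1.6
A3 regrets: 0.0, 1.5, 0.9, 0.0, 0.5 → max 1.5
A4 regrets: 0.5, 0.0, 1.4, 0.3, 0.6 → max 1.4
Smallest max regret = 1.4 → A4.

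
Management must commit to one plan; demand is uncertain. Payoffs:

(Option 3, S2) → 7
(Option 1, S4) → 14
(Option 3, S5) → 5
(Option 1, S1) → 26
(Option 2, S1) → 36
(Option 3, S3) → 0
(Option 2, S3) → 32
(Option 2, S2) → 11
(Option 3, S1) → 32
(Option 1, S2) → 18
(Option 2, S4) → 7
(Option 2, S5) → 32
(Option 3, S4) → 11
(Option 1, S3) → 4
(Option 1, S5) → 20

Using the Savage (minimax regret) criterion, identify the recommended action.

Option 2

Column bests: S1=36, S2=18, S3=32, S4=14, S5=32.
Option 1 regrets: 10, 0, 28, 0, 12 → max 28
Option 2 regrets: 0, 7, 0, 7, 0 → max 7
Option 3 regrets: 4, 11, 32, 3, 27 → max 32
Smallest max regret = 7 → Option 2.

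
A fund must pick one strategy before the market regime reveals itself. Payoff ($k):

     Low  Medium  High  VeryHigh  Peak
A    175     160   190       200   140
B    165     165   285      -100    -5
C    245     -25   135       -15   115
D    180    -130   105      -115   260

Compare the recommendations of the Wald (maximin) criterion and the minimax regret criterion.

maximin → A; minimax regret → A (agree)

Row minima: A=140, B=-100, C=-25, D=-130
Best worst-case = 140 → A.
Column bests: Low=245, Medium=165, High=285, VeryHigh=200, Peak=260.
A regrets: 70, 5, 95, 0, 120 → max 120
B regrets: 80, 0, 0, 300, 265 → max 300
C regrets: 0, 190, 150, 215, 145 → max 215
D regrets: 65, 295, 180, 315, 0 → max 315
Smallest max regret = 120 → A.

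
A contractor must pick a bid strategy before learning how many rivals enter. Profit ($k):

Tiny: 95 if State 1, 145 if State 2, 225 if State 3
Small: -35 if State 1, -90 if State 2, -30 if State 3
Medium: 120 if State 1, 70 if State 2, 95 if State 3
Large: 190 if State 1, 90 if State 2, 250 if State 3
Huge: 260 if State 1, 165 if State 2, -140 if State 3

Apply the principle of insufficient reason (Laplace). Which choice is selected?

Large

Row averages: Tiny=155, Small=-155/3, Medium=95, Large=530/3, Huge=95
Highest average = 530/3 → Large.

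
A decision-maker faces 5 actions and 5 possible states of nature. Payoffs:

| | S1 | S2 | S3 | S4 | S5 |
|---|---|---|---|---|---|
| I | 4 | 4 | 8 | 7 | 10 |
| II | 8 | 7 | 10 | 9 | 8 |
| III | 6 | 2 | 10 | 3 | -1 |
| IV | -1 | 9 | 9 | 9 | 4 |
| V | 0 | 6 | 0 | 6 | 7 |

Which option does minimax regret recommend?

Column bests: S1=8, S2=9, S3=10, S4=9, S5=10.
I regrets: 4, 5, 2, 2, 0 → max 5
II regrets: 0, 2, 0, 0, 2 → max 2
III regrets: 2, 7, 0, 6, 11 → max 11
IV regrets: 9, 0, 1, 0, 6 → max 9
V regrets: 8, 3, 10, 3, 3 → max 10
Smallest max regret = 2 → II.

II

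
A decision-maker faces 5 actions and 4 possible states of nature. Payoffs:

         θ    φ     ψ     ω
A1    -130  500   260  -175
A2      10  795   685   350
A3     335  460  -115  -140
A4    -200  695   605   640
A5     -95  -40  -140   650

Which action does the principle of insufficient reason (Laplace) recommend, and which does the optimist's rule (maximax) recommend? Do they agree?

laplace → A2; maximax → A2 (agree)

Row averages: A1=113.75, A2=460, A3=135, A4=435, A5=93.75
Highest average = 460 → A2.
Row maxima: A1=500, A2=795, A3=460, A4=695, A5=650
Best best-case = 795 → A2.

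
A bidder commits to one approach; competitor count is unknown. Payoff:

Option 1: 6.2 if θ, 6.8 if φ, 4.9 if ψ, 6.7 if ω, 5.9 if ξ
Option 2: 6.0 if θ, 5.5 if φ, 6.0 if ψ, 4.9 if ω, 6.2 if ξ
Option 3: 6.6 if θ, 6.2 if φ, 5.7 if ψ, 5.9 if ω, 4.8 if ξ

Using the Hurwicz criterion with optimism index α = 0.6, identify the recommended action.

Option 1: 0.6·6.8 + 0.4·4.9 = 6.04
Option 2: 0.6·6.2 + 0.4·4.9 = 5.68
Option 3: 0.6·6.6 + 0.4·4.8 = 5.88
Highest Hurwicz score = 6.04 → Option 1.

Option 1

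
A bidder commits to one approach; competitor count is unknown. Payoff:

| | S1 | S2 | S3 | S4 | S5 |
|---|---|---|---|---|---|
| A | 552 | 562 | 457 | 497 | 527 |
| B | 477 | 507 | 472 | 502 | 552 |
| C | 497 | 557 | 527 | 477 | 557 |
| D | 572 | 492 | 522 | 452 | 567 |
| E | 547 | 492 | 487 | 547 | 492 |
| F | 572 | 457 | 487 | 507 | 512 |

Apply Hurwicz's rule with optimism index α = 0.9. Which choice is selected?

F

A: 0.9·562 + 0.1·457 = 551.5
B: 0.9·552 + 0.1·472 = 544
C: 0.9·557 + 0.1·477 = 549
D: 0.9·572 + 0.1·452 = 560
E: 0.9·547 + 0.1·487 = 541
F: 0.9·572 + 0.1·457 = 560.5
Highest Hurwicz score = 560.5 → F.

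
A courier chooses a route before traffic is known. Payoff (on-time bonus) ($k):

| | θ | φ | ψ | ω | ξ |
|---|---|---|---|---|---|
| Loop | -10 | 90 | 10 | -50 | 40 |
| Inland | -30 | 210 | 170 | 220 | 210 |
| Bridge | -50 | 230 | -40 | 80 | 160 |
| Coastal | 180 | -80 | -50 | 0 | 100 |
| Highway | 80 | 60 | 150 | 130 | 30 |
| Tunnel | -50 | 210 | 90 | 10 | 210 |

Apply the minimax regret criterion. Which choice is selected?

Column bests: θ=180, φ=230, ψ=170, ω=220, ξ=210.
Loop regrets: 190, 140, 160, 270, 170 → max 270
Inland regrets: 210, 20, 0, 0, 0 → max 210
Bridge regrets: 230, 0, 210, 140, 50 → max 230
Coastal regrets: 0, 310, 220, 220, 110 → max 310
Highway regrets: 100, 170, 20, 90, 180 → max 180
Tunnel regrets: 230, 20, 80, 210, 0 → max 230
Smallest max regret = 180 → Highway.

Highway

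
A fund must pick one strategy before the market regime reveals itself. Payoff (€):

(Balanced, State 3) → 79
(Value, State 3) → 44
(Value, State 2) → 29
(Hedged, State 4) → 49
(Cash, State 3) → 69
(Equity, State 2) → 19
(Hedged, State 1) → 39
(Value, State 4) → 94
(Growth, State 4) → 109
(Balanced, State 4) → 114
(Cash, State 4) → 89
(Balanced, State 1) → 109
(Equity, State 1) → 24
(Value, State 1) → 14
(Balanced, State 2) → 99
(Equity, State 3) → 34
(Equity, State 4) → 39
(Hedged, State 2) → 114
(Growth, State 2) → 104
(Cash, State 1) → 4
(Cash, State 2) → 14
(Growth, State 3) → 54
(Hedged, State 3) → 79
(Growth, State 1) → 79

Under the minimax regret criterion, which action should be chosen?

Balanced

Column bests: State 1=109, State 2=114, State 3=79, State 4=114.
Equity regrets: 85, 95, 45, 75 → max 95
Growth regrets: 30, 10, 25, 5 → max 30
Value regrets: 95, 85, 35, 20 → max 95
Cash regrets: 105, 100, 10, 25 → max 105
Balanced regrets: 0, 15, 0, 0 → max 15
Hedged regrets: 70, 0, 0, 65 → max 70
Smallest max regret = 15 → Balanced.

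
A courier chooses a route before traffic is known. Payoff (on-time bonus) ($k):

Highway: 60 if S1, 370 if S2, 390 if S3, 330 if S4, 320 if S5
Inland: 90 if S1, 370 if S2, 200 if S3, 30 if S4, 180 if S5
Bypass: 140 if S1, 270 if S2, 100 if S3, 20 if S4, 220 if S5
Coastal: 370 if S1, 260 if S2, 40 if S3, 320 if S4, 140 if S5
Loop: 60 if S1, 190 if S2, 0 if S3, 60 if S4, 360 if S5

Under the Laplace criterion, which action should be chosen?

Highway

Row averages: Highway=294, Inland=174, Bypass=150, Coastal=226, Loop=134
Highest average = 294 → Highway.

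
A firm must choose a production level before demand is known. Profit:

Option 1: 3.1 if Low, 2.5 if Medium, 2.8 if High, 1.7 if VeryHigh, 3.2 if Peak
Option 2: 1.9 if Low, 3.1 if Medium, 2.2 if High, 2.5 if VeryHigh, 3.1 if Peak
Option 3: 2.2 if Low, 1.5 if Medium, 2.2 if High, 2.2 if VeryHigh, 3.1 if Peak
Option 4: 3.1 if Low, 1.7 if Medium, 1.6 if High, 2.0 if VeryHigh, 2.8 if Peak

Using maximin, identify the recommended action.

Row minima: Option 1=1.7, Option 2=1.9, Option 3=1.5, Option 4=1.6
Best worst-case = 1.9 → Option 2.

Option 2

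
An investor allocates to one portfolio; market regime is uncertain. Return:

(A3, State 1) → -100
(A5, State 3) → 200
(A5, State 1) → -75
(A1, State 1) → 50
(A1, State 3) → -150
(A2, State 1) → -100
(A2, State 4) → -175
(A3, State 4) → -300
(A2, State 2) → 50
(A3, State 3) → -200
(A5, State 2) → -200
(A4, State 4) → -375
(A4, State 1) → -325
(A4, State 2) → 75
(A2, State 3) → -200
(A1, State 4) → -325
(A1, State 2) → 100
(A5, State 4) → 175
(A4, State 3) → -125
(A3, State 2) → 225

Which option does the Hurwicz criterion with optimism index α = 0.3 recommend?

A5

A1: 0.3·100 + 0.7·(-325) = -197.5
A2: 0.3·50 + 0.7·(-200) = -125
A3: 0.3·225 + 0.7·(-300) = -142.5
A4: 0.3·75 + 0.7·(-375) = -240
A5: 0.3·200 + 0.7·(-200) = -80
Highest Hurwicz score = -80 → A5.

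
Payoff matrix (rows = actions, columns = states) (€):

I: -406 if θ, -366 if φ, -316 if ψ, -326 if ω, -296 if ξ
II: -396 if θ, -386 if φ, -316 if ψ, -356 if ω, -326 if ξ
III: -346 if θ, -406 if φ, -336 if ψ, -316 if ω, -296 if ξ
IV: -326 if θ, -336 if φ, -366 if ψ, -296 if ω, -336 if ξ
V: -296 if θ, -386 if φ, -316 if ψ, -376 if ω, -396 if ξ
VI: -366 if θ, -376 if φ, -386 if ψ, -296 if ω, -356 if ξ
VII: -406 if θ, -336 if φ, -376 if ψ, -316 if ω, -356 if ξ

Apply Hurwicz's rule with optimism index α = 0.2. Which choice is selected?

I: 0.2·(-296) + 0.8·(-406) = -384
II: 0.2·(-316) + 0.8·(-396) = -380
III: 0.2·(-296) + 0.8·(-406) = -384
IV: 0.2·(-296) + 0.8·(-366) = -352
V: 0.2·(-296) + 0.8·(-396) = -376
VI: 0.2·(-296) + 0.8·(-386) = -368
VII: 0.2·(-316) + 0.8·(-406) = -388
Highest Hurwicz score = -352 → IV.

IV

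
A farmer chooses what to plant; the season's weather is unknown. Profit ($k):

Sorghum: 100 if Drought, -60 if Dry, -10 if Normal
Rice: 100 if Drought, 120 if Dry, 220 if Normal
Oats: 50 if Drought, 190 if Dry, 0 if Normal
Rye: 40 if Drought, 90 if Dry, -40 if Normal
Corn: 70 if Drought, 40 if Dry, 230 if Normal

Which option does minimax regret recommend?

Rice

Column bests: Drought=100, Dry=190, Normal=230.
Sorghum regrets: 0, 250, 240 → max 250
Rice regrets: 0, 70, 10 → max 70
Oats regrets: 50, 0, 230 → max 230
Rye regrets: 60, 100, 270 → max 270
Corn regrets: 30, 150, 0 → max 150
Smallest max regret = 70 → Rice.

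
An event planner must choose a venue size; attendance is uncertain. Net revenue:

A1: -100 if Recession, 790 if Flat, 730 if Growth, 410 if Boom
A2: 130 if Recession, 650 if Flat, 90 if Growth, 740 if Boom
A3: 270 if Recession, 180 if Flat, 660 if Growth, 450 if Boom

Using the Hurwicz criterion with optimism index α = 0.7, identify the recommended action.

A1: 0.7·790 + 0.3·(-100) = 523
A2: 0.7·740 + 0.3·90 = 545
A3: 0.7·660 + 0.3·180 = 516
Highest Hurwicz score = 545 → A2.

A2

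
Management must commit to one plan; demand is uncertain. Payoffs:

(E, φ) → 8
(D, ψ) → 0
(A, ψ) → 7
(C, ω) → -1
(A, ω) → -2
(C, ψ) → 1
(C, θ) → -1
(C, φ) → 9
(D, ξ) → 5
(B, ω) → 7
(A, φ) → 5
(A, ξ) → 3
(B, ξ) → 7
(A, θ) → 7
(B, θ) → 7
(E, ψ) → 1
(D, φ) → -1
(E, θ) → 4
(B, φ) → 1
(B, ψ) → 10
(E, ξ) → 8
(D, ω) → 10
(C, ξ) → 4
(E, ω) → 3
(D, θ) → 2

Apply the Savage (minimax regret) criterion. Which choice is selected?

B

Column bests: θ=7, φ=9, ψ=10, ω=10, ξ=8.
A regrets: 0, 4, 3, 12, 5 → max 12
B regrets: 0, 8, 0, 3, 1 → max 8
C regrets: 8, 0, 9, 11, 4 → max 11
D regrets: 5, 10, 10, 0, 3 → max 10
E regrets: 3, 1, 9, 7, 0 → max 9
Smallest max regret = 8 → B.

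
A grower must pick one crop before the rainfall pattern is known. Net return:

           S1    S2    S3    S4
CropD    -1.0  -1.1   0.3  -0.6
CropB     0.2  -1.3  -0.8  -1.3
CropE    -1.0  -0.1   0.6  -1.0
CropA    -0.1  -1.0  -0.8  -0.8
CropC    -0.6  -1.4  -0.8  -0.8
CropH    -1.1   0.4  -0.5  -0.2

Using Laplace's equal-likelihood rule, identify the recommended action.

CropH

Row averages: CropD=-0.6, CropB=-0.8, CropE=-0.375, CropA=-0.675, CropC=-0.9, CropH=-0.35
Highest average = -0.35 → CropH.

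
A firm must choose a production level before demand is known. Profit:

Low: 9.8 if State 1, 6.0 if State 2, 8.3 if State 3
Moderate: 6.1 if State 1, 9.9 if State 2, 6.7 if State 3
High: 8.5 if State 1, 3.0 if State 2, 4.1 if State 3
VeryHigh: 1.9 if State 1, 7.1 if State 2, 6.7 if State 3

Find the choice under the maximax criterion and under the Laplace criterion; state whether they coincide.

Row maxima: Low=9.8, Moderate=9.9, High=8.5, VeryHigh=7.1
Best best-case = 9.9 → Moderate.
Row averages: Low=241/30, Moderate=227/30, High=5.2, VeryHigh=157/30
Highest average = 241/30 → Low.

maximax → Moderate; laplace → Low (disagree)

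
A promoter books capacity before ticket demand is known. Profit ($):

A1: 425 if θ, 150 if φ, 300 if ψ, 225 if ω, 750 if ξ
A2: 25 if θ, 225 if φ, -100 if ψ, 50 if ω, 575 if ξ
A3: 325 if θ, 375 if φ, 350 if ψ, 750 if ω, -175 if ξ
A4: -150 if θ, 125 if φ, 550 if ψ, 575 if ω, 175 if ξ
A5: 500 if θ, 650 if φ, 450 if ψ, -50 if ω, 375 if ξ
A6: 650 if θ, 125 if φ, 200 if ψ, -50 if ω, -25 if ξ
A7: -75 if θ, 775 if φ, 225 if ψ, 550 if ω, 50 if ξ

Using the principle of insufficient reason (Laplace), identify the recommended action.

A5

Row averages: A1=370, A2=155, A3=325, A4=255, A5=385, A6=180, A7=305
Highest average = 385 → A5.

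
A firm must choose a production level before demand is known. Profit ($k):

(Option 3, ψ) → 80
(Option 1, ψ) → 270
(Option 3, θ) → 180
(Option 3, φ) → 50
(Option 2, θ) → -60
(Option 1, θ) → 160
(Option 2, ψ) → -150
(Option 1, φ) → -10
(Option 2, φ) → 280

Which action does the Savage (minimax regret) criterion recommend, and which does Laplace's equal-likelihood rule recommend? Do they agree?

Column bests: θ=180, φ=280, ψ=270.
Option 1 regrets: 20, 290, 0 → max 290
Option 2 regrets: 240, 0, 420 → max 420
Option 3 regrets: 0, 230, 190 → max 230
Smallest max regret = 230 → Option 3.
Row averages: Option 1=140, Option 2=70/3, Option 3=310/3
Highest average = 140 → Option 1.

minimax regret → Option 3; laplace → Option 1 (disagree)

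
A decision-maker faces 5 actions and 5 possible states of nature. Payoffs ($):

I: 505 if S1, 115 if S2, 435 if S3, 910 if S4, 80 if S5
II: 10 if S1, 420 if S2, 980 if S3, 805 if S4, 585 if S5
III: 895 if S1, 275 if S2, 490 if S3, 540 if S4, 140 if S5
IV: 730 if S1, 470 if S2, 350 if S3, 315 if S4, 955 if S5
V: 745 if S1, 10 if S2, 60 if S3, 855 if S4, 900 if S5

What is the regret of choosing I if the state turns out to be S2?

355

Best payoff under S2 is 470.
Regret = 470 − 115 = 355.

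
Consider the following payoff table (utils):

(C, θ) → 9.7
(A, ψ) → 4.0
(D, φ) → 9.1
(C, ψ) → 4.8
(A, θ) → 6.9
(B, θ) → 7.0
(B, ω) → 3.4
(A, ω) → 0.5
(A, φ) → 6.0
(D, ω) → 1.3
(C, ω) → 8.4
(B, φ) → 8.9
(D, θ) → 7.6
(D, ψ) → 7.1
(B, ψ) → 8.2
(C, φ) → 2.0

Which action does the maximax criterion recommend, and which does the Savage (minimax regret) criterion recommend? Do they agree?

Row maxima: A=6.9, B=8.9, C=9.7, D=9.1
Best best-case = 9.7 → C.
Column bests: θ=9.7, φ=9.1, ψ=8.2, ω=8.4.
A regrets: 2.8, 3.1, 4.2, 7.9 → max 7.9
B regrets: 2.7, 0.2, 0.0, 5.0 → max 5.0
C regrets: 0.0, 7.1, 3.4, 0.0 → max 7.1
D regrets: 2.1, 0.0, 1.1, 7.1 → max 7.1
Smallest max regret = 5.0 → B.

maximax → C; minimax regret → B (disagree)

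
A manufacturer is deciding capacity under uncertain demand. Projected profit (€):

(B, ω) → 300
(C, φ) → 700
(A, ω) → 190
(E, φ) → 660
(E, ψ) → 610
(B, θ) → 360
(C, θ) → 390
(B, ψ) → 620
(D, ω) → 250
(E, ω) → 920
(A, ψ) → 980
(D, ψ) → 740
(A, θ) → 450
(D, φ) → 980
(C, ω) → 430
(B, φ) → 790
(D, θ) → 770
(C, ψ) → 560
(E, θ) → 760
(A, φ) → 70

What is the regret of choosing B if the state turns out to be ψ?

Best payoff under ψ is 980.
Regret = 980 − 620 = 360.

360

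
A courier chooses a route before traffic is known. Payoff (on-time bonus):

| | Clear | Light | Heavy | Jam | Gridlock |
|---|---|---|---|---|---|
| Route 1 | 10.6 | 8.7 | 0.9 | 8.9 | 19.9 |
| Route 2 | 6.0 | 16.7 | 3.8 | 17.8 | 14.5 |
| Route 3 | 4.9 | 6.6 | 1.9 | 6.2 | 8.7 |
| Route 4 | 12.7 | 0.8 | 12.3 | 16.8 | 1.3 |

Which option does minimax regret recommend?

Route 2

Column bests: Clear=12.7, Light=16.7, Heavy=12.3, Jam=17.8, Gridlock=19.9.
Route 1 regrets: 2.1, 8.0, 11.4, 8.9, 0.0 → max 11.4
Route 2 regrets: 6.7, 0.0, 8.5, 0.0, 5.4 → max 8.5
Route 3 regrets: 7.8, 10.1, 10.4, 11.6, 11.2 → max 11.6
Route 4 regrets: 0.0, 15.9, 0.0, 1.0, 18.6 → max 18.6
Smallest max regret = 8.5 → Route 2.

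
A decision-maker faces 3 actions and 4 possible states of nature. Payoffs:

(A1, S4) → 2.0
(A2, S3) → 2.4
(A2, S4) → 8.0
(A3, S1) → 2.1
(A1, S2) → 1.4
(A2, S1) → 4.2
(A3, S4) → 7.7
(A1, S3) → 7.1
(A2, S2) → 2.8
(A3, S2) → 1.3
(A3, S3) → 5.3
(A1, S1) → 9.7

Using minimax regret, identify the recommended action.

A2

Column bests: S1=9.7, S2=2.8, S3=7.1, S4=8.0.
A1 regrets: 0.0, 1.4, 0.0, 6.0 → max 6.0
A2 regrets: 5.5, 0.0, 4.7, 0.0 → max 5.5
A3 regrets: 7.6, 1.5, 1.8, 0.3 → max 7.6
Smallest max regret = 5.5 → A2.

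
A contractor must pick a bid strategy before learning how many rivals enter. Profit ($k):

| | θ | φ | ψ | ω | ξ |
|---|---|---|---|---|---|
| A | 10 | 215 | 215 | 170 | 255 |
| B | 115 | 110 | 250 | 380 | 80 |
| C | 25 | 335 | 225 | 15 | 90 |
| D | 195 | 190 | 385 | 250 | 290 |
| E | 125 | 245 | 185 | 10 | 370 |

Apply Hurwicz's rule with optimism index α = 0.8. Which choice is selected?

A: 0.8·255 + 0.2·10 = 206
B: 0.8·380 + 0.2·80 = 320
C: 0.8·335 + 0.2·15 = 271
D: 0.8·385 + 0.2·190 = 346
E: 0.8·370 + 0.2·10 = 298
Highest Hurwicz score = 346 → D.

D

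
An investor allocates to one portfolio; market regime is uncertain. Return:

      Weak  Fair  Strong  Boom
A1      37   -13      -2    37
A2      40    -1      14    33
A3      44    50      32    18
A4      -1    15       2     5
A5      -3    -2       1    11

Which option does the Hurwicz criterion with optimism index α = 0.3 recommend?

A1: 0.3·37 + 0.7·(-13) = 2
A2: 0.3·40 + 0.7·(-1) = 11.3
A3: 0.3·50 + 0.7·18 = 27.6
A4: 0.3·15 + 0.7·(-1) = 3.8
A5: 0.3·11 + 0.7·(-3) = 1.2
Highest Hurwicz score = 27.6 → A3.

A3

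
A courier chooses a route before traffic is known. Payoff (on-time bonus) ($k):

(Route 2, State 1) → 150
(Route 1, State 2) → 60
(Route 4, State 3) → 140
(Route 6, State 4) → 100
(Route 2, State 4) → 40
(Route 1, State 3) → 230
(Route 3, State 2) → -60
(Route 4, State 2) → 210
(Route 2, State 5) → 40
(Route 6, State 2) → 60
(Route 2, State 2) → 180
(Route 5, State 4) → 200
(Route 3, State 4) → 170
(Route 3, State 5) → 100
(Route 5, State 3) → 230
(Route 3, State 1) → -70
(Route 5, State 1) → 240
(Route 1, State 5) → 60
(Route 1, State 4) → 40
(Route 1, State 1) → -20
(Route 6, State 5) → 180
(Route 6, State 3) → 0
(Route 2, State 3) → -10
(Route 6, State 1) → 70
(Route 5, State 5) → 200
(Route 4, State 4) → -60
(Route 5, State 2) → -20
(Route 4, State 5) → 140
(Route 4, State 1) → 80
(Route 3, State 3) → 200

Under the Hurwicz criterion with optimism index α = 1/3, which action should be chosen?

Route 1: 1/3·230 + 2/3·(-20) = 190/3
Route 2: 1/3·180 + 2/3·(-10) = 160/3
Route 3: 1/3·200 + 2/3·(-70) = 20
Route 4: 1/3·210 + 2/3·(-60) = 30
Route 5: 1/3·240 + 2/3·(-20) = 200/3
Route 6: 1/3·180 + 2/3·0 = 60
Highest Hurwicz score = 200/3 → Route 5.

Route 5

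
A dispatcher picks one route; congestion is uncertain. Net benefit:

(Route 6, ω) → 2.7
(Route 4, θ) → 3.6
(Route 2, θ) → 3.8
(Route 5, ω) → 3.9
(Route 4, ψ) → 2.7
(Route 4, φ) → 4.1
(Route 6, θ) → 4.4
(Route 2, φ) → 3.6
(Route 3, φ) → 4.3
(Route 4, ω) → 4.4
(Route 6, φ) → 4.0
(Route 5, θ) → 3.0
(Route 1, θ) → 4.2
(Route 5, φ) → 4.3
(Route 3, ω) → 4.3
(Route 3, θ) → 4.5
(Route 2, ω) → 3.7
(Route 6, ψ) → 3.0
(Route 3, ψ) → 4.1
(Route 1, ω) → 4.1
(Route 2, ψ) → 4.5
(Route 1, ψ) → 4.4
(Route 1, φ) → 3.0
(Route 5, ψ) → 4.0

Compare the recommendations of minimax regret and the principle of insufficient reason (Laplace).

Column bests: θ=4.5, φ=4.3, ψ=4.5, ω=4.4.
Route 1 regrets: 0.3, 1.3, 0.1, 0.3 → max 1.3
Route 2 regrets: 0.7, 0.7, 0.0, 0.7 → max 0.7
Route 3 regrets: 0.0, 0.0, 0.4, 0.1 → max 0.4
Route 4 regrets: 0.9, 0.2, 1.8, 0.0 → max 1.8
Route 5 regrets: 1.5, 0.0, 0.5, 0.5 → max 1.5
Route 6 regrets: 0.1, 0.3, 1.5, 1.7 → max 1.7
Smallest max regret = 0.4 → Route 3.
Row averages: Route 1=3.925, Route 2=3.9, Route 3=4.3, Route 4=3.7, Route 5=3.8, Route 6=3.525
Highest average = 4.3 → Route 3.

minimax regret → Route 3; laplace → Route 3 (agree)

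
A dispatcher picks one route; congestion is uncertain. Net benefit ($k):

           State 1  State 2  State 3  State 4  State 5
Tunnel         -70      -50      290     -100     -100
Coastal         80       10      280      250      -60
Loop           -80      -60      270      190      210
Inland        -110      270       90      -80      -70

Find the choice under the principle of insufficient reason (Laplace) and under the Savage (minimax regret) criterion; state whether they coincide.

Row averages: Tunnel=-6, Coastal=112, Loop=106, Inland=20
Highest average = 112 → Coastal.
Column bests: State 1=80, State 2=270, State 3=290, State 4=250, State 5=210.
Tunnel regrets: 150, 320, 0, 350, 310 → max 350
Coastal regrets: 0, 260, 10, 0, 270 → max 270
Loop regrets: 160, 330, 20, 60, 0 → max 330
Inland regrets: 190, 0, 200, 330, 280 → max 330
Smallest max regret = 270 → Coastal.

laplace → Coastal; minimax regret → Coastal (agree)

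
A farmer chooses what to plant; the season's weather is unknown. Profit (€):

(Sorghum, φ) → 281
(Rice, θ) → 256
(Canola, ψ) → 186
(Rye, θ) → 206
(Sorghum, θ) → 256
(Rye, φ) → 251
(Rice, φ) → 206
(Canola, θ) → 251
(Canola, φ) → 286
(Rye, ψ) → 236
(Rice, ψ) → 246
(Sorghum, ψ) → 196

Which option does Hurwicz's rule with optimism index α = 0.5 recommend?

Sorghum

Canola: 0.5·286 + 0.5·186 = 236
Rye: 0.5·251 + 0.5·206 = 228.5
Sorghum: 0.5·281 + 0.5·196 = 238.5
Rice: 0.5·256 + 0.5·206 = 231
Highest Hurwicz score = 238.5 → Sorghum.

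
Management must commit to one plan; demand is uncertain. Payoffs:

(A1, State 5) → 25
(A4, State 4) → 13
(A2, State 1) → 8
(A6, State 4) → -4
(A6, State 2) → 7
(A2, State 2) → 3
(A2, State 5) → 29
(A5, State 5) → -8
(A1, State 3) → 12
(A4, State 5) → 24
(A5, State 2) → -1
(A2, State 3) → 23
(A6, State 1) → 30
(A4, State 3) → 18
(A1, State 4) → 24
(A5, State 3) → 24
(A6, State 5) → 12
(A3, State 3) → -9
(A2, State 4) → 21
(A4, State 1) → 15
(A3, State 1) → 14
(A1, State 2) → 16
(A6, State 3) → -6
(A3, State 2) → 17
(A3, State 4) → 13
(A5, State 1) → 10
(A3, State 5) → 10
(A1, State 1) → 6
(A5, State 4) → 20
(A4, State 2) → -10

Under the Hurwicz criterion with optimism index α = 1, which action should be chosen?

A1: 1·25 + 0·6 = 25
A2: 1·29 + 0·3 = 29
A3: 1·17 + 0·(-9) = 17
A4: 1·24 + 0·(-10) = 24
A5: 1·24 + 0·(-8) = 24
A6: 1·30 + 0·(-6) = 30
Highest Hurwicz score = 30 → A6.

A6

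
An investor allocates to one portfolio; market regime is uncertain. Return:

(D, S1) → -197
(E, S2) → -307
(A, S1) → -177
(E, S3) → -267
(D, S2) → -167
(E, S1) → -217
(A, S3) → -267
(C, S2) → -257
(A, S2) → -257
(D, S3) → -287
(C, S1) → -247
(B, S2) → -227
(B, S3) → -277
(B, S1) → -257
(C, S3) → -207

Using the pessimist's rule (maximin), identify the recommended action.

Row minima: A=-267, B=-277, C=-257, D=-287, E=-307
Best worst-case = -257 → C.

C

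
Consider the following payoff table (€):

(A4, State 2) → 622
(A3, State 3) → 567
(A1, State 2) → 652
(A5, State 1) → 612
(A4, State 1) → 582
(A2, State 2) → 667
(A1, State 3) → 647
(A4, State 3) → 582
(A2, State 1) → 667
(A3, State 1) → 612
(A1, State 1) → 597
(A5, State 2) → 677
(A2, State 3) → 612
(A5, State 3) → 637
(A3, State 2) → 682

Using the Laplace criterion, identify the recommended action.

A2

Row averages: A1=632, A2=1946/3, A3=1861/3, A4=1786/3, A5=642
Highest average = 1946/3 → A2.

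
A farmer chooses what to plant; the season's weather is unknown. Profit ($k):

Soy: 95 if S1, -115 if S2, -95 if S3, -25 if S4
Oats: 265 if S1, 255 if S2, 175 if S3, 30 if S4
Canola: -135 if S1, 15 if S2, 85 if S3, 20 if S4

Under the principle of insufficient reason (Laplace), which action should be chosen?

Oats

Row averages: Soy=-35, Oats=181.25, Canola=-3.75
Highest average = 181.25 → Oats.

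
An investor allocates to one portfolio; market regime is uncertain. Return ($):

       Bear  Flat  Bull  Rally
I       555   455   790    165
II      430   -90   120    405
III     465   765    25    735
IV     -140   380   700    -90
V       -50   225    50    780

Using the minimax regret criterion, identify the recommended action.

I

Column bests: Bear=555, Flat=765, Bull=790, Rally=780.
I regrets: 0, 310, 0, 615 → max 615
II regrets: 125, 855, 670, 375 → max 855
III regrets: 90, 0, 765, 45 → max 765
IV regrets: 695, 385, 90, 870 → max 870
V regrets: 605, 540, 740, 0 → max 740
Smallest max regret = 615 → I.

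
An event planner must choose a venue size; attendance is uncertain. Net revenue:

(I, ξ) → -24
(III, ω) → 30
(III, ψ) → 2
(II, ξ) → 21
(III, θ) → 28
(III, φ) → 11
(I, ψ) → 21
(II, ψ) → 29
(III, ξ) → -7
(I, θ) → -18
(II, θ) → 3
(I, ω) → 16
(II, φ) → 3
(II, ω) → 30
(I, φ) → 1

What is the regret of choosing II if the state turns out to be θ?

25

Best payoff under θ is 28.
Regret = 28 − 3 = 25.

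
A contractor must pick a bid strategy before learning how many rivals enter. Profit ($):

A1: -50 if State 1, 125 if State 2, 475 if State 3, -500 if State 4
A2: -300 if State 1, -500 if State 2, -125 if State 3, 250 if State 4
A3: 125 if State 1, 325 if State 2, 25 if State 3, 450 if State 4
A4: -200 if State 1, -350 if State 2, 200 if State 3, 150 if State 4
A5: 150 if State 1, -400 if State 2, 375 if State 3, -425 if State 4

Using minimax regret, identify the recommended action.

A3

Column bests: State 1=150, State 2=325, State 3=475, State 4=450.
A1 regrets: 200, 200, 0, 950 → max 950
A2 regrets: 450, 825, 600, 200 → max 825
A3 regrets: 25, 0, 450, 0 → max 450
A4 regrets: 350, 675, 275, 300 → max 675
A5 regrets: 0, 725, 100, 875 → max 875
Smallest max regret = 450 → A3.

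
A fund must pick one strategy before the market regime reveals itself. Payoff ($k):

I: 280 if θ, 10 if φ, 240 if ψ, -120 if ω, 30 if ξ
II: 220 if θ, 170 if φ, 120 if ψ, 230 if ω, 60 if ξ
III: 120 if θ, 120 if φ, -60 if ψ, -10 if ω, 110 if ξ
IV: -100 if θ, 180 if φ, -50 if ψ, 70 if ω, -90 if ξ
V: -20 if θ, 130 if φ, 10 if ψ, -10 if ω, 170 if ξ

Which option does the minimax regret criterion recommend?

II

Column bests: θ=280, φ=180, ψ=240, ω=230, ξ=170.
I regrets: 0, 170, 0, 350, 140 → max 350
II regrets: 60, 10, 120, 0, 110 → max 120
III regrets: 160, 60, 300, 240, 60 → max 300
IV regrets: 380, 0, 290, 160, 260 → max 380
V regrets: 300, 50, 230, 240, 0 → max 300
Smallest max regret = 120 → II.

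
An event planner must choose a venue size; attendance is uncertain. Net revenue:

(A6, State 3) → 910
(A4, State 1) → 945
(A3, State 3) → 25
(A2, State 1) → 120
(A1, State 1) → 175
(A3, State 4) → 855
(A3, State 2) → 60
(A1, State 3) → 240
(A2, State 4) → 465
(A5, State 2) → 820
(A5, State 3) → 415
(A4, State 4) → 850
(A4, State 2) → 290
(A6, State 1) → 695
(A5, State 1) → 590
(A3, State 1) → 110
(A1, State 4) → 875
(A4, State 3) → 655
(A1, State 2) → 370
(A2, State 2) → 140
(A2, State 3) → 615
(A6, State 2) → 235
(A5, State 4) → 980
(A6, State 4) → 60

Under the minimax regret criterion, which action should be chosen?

A5

Column bests: State 1=945, State 2=820, State 3=910, State 4=980.
A1 regrets: 770, 450, 670, 105 → max 770
A2 regrets: 825, 680, 295, 515 → max 825
A3 regrets: 835, 760, 885, 125 → max 885
A4 regrets: 0, 530, 255, 130 → max 530
A5 regrets: 355, 0, 495, 0 → max 495
A6 regrets: 250, 585, 0, 920 → max 920
Smallest max regret = 495 → A5.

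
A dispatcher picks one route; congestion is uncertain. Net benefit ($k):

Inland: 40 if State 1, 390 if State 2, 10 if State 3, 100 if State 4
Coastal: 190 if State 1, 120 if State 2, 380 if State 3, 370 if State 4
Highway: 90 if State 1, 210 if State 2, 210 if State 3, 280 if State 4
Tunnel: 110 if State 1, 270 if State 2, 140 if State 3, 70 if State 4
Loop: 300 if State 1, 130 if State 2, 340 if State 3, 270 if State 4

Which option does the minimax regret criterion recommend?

Highway

Column bests: State 1=300, State 2=390, State 3=380, State 4=370.
Inland regrets: 260, 0, 370, 270 → max 370
Coastal regrets: 110, 270, 0, 0 → max 270
Highway regrets: 210, 180, 170, 90 → max 210
Tunnel regrets: 190, 120, 240, 300 → max 300
Loop regrets: 0, 260, 40, 100 → max 260
Smallest max regret = 210 → Highway.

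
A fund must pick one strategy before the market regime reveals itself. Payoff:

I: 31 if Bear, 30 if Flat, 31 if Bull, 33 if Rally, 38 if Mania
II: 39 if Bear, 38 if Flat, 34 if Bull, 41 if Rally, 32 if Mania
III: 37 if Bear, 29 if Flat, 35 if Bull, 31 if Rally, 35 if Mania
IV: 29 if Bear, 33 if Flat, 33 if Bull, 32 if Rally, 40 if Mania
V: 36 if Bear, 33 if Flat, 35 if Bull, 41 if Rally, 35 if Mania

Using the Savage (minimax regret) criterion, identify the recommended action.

Column bests: Bear=39, Flat=38, Bull=35, Rally=41, Mania=40.
I regrets: 8, 8, 4, 8, 2 → max 8
II regrets: 0, 0, 1, 0, 8 → max 8
III regrets: 2, 9, 0, 10, 5 → max 10
IV regrets: 10, 5, 2, 9, 0 → max 10
V regrets: 3, 5, 0, 0, 5 → max 5
Smallest max regret = 5 → V.

V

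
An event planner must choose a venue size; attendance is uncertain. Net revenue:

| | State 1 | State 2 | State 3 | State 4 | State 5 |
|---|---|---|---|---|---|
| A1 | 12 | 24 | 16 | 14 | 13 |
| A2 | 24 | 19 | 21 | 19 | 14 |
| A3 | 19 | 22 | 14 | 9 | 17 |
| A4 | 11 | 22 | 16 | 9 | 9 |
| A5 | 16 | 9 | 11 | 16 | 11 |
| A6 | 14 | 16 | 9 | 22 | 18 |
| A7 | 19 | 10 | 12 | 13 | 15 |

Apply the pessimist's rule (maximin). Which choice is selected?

Row minima: A1=12, A2=14, A3=9, A4=9, A5=9, A6=9, A7=10
Best worst-case = 14 → A2.

A2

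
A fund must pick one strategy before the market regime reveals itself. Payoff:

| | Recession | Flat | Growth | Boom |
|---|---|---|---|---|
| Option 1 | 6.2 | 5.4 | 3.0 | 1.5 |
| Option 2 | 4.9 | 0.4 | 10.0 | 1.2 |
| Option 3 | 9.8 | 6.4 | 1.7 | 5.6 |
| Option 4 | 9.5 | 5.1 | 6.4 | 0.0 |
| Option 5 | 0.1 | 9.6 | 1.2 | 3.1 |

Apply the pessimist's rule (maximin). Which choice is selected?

Row minima: Option 1=1.5, Option 2=0.4, Option 3=1.7, Option 4=0.0, Option 5=0.1
Best worst-case = 1.7 → Option 3.

Option 3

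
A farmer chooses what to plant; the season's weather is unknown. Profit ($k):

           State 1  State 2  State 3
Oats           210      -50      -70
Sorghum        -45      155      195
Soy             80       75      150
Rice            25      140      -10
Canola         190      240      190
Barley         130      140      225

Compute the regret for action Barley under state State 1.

80

Best payoff under State 1 is 210.
Regret = 210 − 130 = 80.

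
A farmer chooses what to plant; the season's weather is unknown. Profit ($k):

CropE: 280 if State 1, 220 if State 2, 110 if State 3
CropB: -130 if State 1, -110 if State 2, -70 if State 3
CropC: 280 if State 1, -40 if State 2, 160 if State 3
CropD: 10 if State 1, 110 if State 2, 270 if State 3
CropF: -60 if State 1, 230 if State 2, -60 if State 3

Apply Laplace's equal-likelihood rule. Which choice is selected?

CropE

Row averages: CropE=610/3, CropB=-310/3, CropC=400/3, CropD=130, CropF=110/3
Highest average = 610/3 → CropE.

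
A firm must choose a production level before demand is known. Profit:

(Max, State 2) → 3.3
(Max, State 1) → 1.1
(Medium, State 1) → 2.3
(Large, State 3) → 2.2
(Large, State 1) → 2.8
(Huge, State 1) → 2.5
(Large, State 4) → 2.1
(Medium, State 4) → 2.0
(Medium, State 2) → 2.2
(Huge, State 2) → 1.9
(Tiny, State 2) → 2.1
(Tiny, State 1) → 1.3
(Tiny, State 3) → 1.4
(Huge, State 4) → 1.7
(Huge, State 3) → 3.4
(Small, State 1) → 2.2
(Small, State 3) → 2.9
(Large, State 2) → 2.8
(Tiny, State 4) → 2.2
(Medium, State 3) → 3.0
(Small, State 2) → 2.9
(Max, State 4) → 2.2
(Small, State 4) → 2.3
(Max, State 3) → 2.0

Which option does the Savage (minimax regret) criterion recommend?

Column bests: State 1=2.8, State 2=3.3, State 3=3.4, State 4=2.3.
Tiny regrets: 1.5, 1.2, 2.0, 0.1 → max 2.0
Small regrets: 0.6, 0.4, 0.5, 0.0 → max 0.6
Medium regrets: 0.5, 1.1, 0.4, 0.3 → max 1.1
Large regrets: 0.0, 0.5, 1.2, 0.2 → max 1.2
Huge regrets: 0.3, 1.4, 0.0, 0.6 → max 1.4
Max regrets: 1.7, 0.0, 1.4, 0.1 → max 1.7
Smallest max regret = 0.6 → Small.

Small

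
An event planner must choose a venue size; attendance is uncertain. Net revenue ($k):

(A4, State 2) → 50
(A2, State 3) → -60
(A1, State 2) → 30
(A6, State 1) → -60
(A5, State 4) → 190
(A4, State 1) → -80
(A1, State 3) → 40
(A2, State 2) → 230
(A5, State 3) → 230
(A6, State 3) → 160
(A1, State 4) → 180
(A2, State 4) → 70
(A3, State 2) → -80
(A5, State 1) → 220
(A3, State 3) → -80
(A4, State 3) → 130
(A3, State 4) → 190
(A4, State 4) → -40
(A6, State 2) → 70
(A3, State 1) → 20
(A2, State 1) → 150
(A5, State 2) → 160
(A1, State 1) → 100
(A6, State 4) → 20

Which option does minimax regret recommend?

A5

Column bests: State 1=220, State 2=230, State 3=230, State 4=190.
A1 regrets: 120, 200, 190, 10 → max 200
A2 regrets: 70, 0, 290, 120 → max 290
A3 regrets: 200, 310, 310, 0 → max 310
A4 regrets: 300, 180, 100, 230 → max 300
A5 regrets: 0, 70, 0, 0 → max 70
A6 regrets: 280, 160, 70, 170 → max 280
Smallest max regret = 70 → A5.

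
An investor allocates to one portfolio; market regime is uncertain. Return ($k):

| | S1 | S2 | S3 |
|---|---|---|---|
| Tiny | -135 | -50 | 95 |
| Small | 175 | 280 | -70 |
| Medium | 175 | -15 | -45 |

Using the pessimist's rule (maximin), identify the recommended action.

Medium

Row minima: Tiny=-135, Small=-70, Medium=-45
Best worst-case = -45 → Medium.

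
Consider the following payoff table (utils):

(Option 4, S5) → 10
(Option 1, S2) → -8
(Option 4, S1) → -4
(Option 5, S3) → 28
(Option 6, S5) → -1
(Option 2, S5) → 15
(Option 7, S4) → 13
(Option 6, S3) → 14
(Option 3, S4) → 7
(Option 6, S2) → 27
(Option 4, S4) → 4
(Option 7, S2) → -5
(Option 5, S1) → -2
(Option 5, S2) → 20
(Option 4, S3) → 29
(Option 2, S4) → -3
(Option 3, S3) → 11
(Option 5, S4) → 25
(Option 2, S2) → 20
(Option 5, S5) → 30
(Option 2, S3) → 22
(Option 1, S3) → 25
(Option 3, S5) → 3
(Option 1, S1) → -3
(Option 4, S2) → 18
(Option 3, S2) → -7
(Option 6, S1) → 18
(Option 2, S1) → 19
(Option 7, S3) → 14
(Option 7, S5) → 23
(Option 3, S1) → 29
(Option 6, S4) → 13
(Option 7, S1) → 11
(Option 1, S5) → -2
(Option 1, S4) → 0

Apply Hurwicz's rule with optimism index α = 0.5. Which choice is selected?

Option 5

Option 1: 0.5·25 + 0.5·(-8) = 8.5
Option 2: 0.5·22 + 0.5·(-3) = 9.5
Option 3: 0.5·29 + 0.5·(-7) = 11
Option 4: 0.5·29 + 0.5·(-4) = 12.5
Option 5: 0.5·30 + 0.5·(-2) = 14
Option 6: 0.5·27 + 0.5·(-1) = 13
Option 7: 0.5·23 + 0.5·(-5) = 9
Highest Hurwicz score = 14 → Option 5.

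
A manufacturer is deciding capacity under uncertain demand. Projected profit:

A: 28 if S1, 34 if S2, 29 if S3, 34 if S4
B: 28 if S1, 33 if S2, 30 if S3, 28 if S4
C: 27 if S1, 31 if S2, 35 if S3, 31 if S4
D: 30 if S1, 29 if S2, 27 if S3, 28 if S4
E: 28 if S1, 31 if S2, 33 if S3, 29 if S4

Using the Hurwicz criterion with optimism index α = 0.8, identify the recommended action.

A: 0.8·34 + 0.2·28 = 32.8
B: 0.8·33 + 0.2·28 = 32
C: 0.8·35 + 0.2·27 = 33.4
D: 0.8·30 + 0.2·27 = 29.4
E: 0.8·33 + 0.2·28 = 32
Highest Hurwicz score = 33.4 → C.

C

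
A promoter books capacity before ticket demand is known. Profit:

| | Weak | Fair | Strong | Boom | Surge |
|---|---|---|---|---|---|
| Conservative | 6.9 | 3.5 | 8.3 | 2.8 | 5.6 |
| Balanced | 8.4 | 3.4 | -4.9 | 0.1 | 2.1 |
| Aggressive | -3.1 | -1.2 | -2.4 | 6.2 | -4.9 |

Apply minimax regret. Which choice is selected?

Column bests: Weak=8.4, Fair=3.5, Strong=8.3, Boom=6.2, Surge=5.6.
Conservative regrets: 1.5, 0.0, 0.0, 3.4, 0.0 → max 3.4
Balanced regrets: 0.0, 0.1, 13.2, 6.1, 3.5 → max 13.2
Aggressive regrets: 11.5, 4.7, 10.7, 0.0, 10.5 → max 11.5
Smallest max regret = 3.4 → Conservative.

Conservative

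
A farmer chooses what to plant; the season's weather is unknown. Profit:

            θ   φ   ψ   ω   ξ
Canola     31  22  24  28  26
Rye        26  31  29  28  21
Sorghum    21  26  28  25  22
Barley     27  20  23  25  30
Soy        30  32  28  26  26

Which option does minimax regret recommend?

Soy

Column bests: θ=31, φ=32, ψ=29, ω=28, ξ=30.
Canola regrets: 0, 10, 5, 0, 4 → max 10
Rye regrets: 5, 1, 0, 0, 9 → max 9
Sorghum regrets: 10, 6, 1, 3, 8 → max 10
Barley regrets: 4, 12, 6, 3, 0 → max 12
Soy regrets: 1, 0, 1, 2, 4 → max 4
Smallest max regret = 4 → Soy.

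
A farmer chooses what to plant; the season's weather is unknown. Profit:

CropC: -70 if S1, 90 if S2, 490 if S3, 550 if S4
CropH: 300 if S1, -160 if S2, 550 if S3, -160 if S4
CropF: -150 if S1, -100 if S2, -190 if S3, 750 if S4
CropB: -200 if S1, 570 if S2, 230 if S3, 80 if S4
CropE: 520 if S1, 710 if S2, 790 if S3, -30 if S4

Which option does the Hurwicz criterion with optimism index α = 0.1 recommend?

CropC: 0.1·550 + 0.9·(-70) = -8
CropH: 0.1·550 + 0.9·(-160) = -89
CropF: 0.1·750 + 0.9·(-190) = -96
CropB: 0.1·570 + 0.9·(-200) = -123
CropE: 0.1·790 + 0.9·(-30) = 52
Highest Hurwicz score = 52 → CropE.

CropE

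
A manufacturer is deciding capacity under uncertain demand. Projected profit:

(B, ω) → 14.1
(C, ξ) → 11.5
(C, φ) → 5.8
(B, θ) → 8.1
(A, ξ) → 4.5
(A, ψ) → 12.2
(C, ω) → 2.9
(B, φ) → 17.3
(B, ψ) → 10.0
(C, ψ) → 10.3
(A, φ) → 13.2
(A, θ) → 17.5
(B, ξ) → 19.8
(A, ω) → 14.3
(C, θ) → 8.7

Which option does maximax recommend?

Row maxima: A=17.5, B=19.8, C=11.5
Best best-case = 19.8 → B.

B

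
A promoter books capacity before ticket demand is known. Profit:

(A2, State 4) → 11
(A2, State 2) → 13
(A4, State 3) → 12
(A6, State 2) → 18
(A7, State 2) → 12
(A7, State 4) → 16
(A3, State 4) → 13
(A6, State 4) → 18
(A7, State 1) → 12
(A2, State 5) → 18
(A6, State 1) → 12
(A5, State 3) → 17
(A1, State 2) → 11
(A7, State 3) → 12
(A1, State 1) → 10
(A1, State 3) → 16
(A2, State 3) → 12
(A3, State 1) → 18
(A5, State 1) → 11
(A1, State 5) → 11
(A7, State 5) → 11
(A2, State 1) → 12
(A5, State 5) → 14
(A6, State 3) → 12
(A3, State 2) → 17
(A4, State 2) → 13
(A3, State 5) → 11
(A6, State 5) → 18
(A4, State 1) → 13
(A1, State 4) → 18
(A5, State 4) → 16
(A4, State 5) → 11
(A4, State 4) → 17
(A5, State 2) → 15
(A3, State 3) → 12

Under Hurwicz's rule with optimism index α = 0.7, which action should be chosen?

A6

A1: 0.7·18 + 0.3·10 = 15.6
A2: 0.7·18 + 0.3·11 = 15.9
A3: 0.7·18 + 0.3·11 = 15.9
A4: 0.7·17 + 0.3·11 = 15.2
A5: 0.7·17 + 0.3·11 = 15.2
A6: 0.7·18 + 0.3·12 = 16.2
A7: 0.7·16 + 0.3·11 = 14.5
Highest Hurwicz score = 16.2 → A6.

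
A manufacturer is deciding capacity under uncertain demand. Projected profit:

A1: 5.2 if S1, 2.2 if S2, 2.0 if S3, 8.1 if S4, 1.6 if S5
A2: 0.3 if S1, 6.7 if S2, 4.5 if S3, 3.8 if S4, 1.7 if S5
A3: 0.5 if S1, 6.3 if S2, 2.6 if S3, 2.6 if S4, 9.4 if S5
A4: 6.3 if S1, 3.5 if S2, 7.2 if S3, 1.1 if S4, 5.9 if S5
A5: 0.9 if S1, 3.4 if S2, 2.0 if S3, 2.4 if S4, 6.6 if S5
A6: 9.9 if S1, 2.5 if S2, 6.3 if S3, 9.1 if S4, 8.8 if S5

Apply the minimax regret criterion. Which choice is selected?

Column bests: S1=9.9, S2=6.7, S3=7.2, S4=9.1, S5=9.4.
A1 regrets: 4.7, 4.5, 5.2, 1.0, 7.8 → max 7.8
A2 regrets: 9.6, 0.0, 2.7, 5.3, 7.7 → max 9.6
A3 regrets: 9.4, 0.4, 4.6, 6.5, 0.0 → max 9.4
A4 regrets: 3.6, 3.2, 0.0, 8.0, 3.5 → max 8.0
A5 regrets: 9.0, 3.3, 5.2, 6.7, 2.8 → max 9.0
A6 regrets: 0.0, 4.2, 0.9, 0.0, 0.6 → max 4.2
Smallest max regret = 4.2 → A6.

A6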